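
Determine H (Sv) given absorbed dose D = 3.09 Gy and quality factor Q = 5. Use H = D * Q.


H = D * Q
H = 3.09 * 5
H = 15.450 Sv

15.450


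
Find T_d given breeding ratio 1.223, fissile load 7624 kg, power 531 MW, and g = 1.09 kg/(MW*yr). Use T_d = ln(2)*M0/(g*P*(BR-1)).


Breeding gain G = BR - 1 = 1.223 - 1 = 0.223
Fissile production rate = g * P * G = 1.09 * 531 * 0.223 = 129.07017 kg/yr
T_d = ln(2) * M0 / (g * P * G)
T_d = ln(2) * 7624 / 129.07017 = 40.943 yr

40.943


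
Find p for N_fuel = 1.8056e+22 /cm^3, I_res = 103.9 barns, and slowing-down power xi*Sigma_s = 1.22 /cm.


p = exp(-N * I * 1e-24 / (xi*Sigma_s))
p = exp(-1.8056e+22 * 103.9 * 1e-24 / 1.22)
p = 0.21487

0.21487


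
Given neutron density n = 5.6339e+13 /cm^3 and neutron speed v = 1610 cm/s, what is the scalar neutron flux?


phi = n * v
phi = 5.6339e+13 * 1610
phi = 9.0706e+16 /cm^2/s

9.0706e+16


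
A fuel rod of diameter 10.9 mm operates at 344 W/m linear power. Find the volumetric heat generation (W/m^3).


r = D / 2 / 1000 = 10.9 / 2 / 1000 = 0.00545 m
q''' = q' / (pi * r^2)
q''' = 344 / (pi * 0.00545^2)
q''' = 3.6865e+06 W/m^3

3.6865e+06


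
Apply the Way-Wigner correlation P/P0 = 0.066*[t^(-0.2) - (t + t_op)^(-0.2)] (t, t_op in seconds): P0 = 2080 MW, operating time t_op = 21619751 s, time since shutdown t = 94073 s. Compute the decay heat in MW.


P/P0 = 0.066 * [t^(-0.2) - (t + t_op)^(-0.2)]
P/P0 = 0.066 * [94073^(-0.2) - (94073 + 21619751)^(-0.2)]
P/P0 = 0.066 * [0.1012295 - 0.03409202] = 0.004431074
P = 2080 * 0.004431074 = 9.2166 MW

9.2166


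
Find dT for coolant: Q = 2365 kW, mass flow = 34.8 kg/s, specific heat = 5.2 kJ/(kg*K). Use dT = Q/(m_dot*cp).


dT = Q / (m_dot * cp)
dT = 2365 / (34.8 * 5.2)
dT = 13.069 C

13.069


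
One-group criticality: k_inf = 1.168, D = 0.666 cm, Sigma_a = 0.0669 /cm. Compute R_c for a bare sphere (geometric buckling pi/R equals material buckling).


L^2 = D / Sigma_a = 0.666 / 0.0669 = 9.955157 cm^2
B_m^2 = (k_inf - 1) / L^2 = (1.168 - 1) / 9.955157 = 0.01687568 /cm^2
For a bare sphere: B_g = pi/R, so R_c = pi / sqrt(B_m^2)
R_c = pi / sqrt(0.01687568) = 24.184 cm

24.184


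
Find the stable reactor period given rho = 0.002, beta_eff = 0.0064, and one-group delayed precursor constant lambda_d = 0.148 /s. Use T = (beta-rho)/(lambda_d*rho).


T = (beta - rho) / (lambda_d * rho)
T = (0.0064 - 0.002) / (0.148 * 0.002)
T = 14.865 s

14.865


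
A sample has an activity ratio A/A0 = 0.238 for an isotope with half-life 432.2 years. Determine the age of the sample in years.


lambda = ln(2) / t_half = ln(2) / 432.2 = 0.001603765 /yr
t = -ln(A/A0) / lambda
t = -ln(0.238) / 0.001603765
t = 895.07 yr

895.07


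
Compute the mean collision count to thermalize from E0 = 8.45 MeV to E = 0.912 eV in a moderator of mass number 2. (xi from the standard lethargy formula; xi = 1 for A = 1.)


xi = 1 + (A-1)^2/(2A)*ln((A-1)/(A+1)) = 0.7253469 (for A = 2)
n = ln(E0/E) / xi
n = ln(8.45e6 / 0.912) / 0.7253469
n = ln(9.265351e+06) / 0.7253469 = 22.116

22.116


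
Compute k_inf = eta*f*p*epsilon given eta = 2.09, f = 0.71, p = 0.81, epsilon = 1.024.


k_inf = eta * f * p * epsilon
k_inf = 2.09 * 0.71 * 0.81 * 1.024
k_inf = 1.2308

1.2308


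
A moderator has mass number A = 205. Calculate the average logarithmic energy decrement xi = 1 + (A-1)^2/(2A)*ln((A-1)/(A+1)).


xi = 1 + (A-1)^2/(2A) * ln((A-1)/(A+1))
xi = 1 + (205-1)^2/(2*205) * ln((205-1)/(205 +1))
xi = 0.0097244

0.0097244


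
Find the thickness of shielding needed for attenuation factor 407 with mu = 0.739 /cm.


x = ln(factor) / mu
x = ln(407) / 0.739
x = 8.1310 cm

8.1310


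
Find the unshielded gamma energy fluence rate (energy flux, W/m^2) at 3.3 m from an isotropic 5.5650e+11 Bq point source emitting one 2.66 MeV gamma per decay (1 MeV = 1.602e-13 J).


psi = A * E * 1.602e-13 / (4*pi*r^2)
psi = 5.5650e+11 * 2.66 * 1.602e-13 / (4*pi*3.3^2)
psi = 0.0017329 W/m^2

0.0017329


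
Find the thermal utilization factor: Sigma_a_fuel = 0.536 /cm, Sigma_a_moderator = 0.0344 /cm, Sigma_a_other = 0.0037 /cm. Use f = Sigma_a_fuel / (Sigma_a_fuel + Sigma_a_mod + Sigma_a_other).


f = Sigma_a_fuel / (Sigma_a_fuel + Sigma_a_mod + Sigma_a_other)
f = 0.536 / (0.536 + 0.0344 + 0.0037)
f = 0.93364

0.93364


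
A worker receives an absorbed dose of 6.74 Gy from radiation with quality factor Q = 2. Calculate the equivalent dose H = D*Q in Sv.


H = D * Q
H = 6.74 * 2
H = 13.480 Sv

13.480


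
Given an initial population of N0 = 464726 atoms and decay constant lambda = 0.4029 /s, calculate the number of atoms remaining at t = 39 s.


N = N0 * exp(-lambda * t)
N = 464726 * exp(-0.4029 * 39)
N = 0.069676

0.069676


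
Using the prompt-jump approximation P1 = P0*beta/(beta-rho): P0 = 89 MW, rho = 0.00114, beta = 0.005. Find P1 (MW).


P1/P0 = beta / (beta - rho)
P1/P0 = 0.005 / (0.005 - 0.00114) = 1.295337
P1 = 89 * 1.295337 = 115.28 MW

115.28


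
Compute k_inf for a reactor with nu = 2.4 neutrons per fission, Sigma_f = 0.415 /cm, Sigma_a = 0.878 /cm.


k_inf = nu * Sigma_f / Sigma_a
k_inf = 2.4 * 0.415 / 0.878
k_inf = 1.1344

1.1344


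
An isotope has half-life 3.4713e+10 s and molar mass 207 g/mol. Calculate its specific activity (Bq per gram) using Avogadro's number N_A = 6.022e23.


lambda = ln(2) / t_half = ln(2) / 3.4713e+10 = 1.996794e-11 /s
SA = lambda * N_A / M
SA = 1.996794e-11 * 6.022e23 / 207
SA = 5.8090e+10 Bq/g

5.8090e+10


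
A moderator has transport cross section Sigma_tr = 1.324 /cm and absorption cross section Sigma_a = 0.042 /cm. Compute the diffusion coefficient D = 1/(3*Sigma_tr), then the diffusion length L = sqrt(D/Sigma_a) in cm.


D = 1 / (3 * Sigma_tr) = 1 / (3 * 1.324) = 0.2517623 cm
L = sqrt(D / Sigma_a)
L = sqrt(0.2517623 / 0.042)
L = 2.4483 cm

2.4483


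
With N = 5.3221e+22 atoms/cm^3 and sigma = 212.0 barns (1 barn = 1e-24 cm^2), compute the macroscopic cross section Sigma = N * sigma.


Sigma = N * sigma_barns * 1e-24
Sigma = 5.3221e+22 * 212.0 * 1e-24
Sigma = 11.283 /cm

11.283


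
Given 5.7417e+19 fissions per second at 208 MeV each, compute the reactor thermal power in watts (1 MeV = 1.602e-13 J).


P = fission_rate * E_MeV * 1.602e-13
P = 5.7417e+19 * 208 * 1.602e-13
P = 1.9132e+09 W

1.9132e+09


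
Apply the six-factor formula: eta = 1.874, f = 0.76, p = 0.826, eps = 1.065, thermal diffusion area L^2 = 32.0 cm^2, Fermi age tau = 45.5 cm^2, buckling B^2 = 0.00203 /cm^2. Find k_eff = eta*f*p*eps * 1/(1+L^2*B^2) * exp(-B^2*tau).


k_inf = eta*f*p*eps = 1.874*0.76*0.826*1.065 = 1.252890
P_TNL = 1/(1 + L^2*B^2) = 1/(1 + 32.0*0.00203) = 0.9390024
P_FNL = exp(-B^2*tau) = exp(-0.00203*45.5) = 0.9117723
k_eff = k_inf * P_TNL * P_FNL = 1.252890 * 0.9390024 * 0.9117723
k_eff = 1.0727

1.0727


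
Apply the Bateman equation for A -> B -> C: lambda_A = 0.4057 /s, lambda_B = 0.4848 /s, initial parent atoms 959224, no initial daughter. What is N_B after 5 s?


N_B(t) = lambda_A * N_A0 / (lambda_B - lambda_A) * [exp(-lambda_A*t) - exp(-lambda_B*t)]
exp(-0.4057*5) = 0.1315327; exp(-0.4848*5) = 0.08856664
N_B = 0.4057 * 959224 / (0.4848 - 0.4057) * (0.1315327 - 0.08856664)
N_B = 211385

211385


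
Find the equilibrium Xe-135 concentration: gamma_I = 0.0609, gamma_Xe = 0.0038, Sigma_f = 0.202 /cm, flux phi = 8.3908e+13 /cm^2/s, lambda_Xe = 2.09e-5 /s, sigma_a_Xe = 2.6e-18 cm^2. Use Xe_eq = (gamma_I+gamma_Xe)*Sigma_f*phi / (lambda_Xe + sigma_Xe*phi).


Xe_eq = (gamma_I + gamma_Xe) * Sigma_f * phi / (lambda_Xe + sigma_Xe * phi)
Numerator = (0.0609 + 0.0038) * 0.202 * 8.3908e+13 = 1.096627e+12
Denominator = 2.09e-5 + 2.6e-18 * 8.3908e+13 = 2.390608e-04
Xe_eq = 1.096627e+12 / 2.390608e-04 = 4.5872e+15 /cm^3

4.5872e+15


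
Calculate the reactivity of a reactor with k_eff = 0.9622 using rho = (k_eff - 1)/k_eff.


rho = (k_eff - 1) / k_eff
rho = (0.9622 - 1) / 0.9622
rho = -0.039285

-0.039285


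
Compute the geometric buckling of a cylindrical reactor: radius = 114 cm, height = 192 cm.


B^2 = (2.405/R)^2 + (pi/H)^2
B^2 = (2.405/114)^2 + (pi/192)^2
B^2 = 7.1279e-04 /cm^2

7.1279e-04


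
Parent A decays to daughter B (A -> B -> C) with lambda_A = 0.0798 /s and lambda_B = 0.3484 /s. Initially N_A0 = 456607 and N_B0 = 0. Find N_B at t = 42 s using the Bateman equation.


N_B(t) = lambda_A * N_A0 / (lambda_B - lambda_A) * [exp(-lambda_A*t) - exp(-lambda_B*t)]
exp(-0.0798*42) = 0.03502826; exp(-0.3484*42) = 4.416271e-07
N_B = 0.0798 * 456607 / (0.3484 - 0.0798) * (0.03502826 - 4.416271e-07)
N_B = 4751.7

4751.7


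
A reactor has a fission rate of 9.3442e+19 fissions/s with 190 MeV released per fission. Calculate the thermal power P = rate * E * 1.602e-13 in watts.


P = fission_rate * E_MeV * 1.602e-13
P = 9.3442e+19 * 190 * 1.602e-13
P = 2.8442e+09 W

2.8442e+09


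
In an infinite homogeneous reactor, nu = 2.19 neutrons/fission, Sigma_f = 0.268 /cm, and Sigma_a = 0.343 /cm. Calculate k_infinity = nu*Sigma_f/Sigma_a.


k_inf = nu * Sigma_f / Sigma_a
k_inf = 2.19 * 0.268 / 0.343
k_inf = 1.7111

1.7111


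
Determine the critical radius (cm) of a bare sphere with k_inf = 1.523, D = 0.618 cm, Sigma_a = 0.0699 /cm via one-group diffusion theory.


L^2 = D / Sigma_a = 0.618 / 0.0699 = 8.841202 cm^2
B_m^2 = (k_inf - 1) / L^2 = (1.523 - 1) / 8.841202 = 0.05915485 /cm^2
For a bare sphere: B_g = pi/R, so R_c = pi / sqrt(B_m^2)
R_c = pi / sqrt(0.05915485) = 12.917 cm

12.917


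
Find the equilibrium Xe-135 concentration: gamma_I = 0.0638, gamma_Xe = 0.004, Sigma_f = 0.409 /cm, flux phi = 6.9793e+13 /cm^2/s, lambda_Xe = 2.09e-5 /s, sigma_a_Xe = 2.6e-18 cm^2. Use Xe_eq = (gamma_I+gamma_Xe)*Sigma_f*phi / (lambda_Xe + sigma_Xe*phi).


Xe_eq = (gamma_I + gamma_Xe) * Sigma_f * phi / (lambda_Xe + sigma_Xe * phi)
Numerator = (0.0638 + 0.004) * 0.409 * 6.9793e+13 = 1.935374e+12
Denominator = 2.09e-5 + 2.6e-18 * 6.9793e+13 = 2.023618e-04
Xe_eq = 1.935374e+12 / 2.023618e-04 = 9.5639e+15 /cm^3

9.5639e+15


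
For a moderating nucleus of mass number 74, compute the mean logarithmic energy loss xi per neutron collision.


xi = 1 + (A-1)^2/(2A) * ln((A-1)/(A+1))
xi = 1 + (74-1)^2/(2*74) * ln((74-1)/(74 +1))
xi = 0.026785

0.026785


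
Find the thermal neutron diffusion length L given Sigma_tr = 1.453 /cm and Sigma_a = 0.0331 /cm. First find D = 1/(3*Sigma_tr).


D = 1 / (3 * Sigma_tr) = 1 / (3 * 1.453) = 0.2294104 cm
L = sqrt(D / Sigma_a)
L = sqrt(0.2294104 / 0.0331)
L = 2.6326 cm

2.6326


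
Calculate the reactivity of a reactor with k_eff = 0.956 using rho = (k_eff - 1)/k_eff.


rho = (k_eff - 1) / k_eff
rho = (0.956 - 1) / 0.956
rho = -0.046025

-0.046025


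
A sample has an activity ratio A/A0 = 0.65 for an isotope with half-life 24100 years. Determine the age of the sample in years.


lambda = ln(2) / t_half = ln(2) / 24100 = 2.876129e-05 /yr
t = -ln(A/A0) / lambda
t = -ln(0.65) / 2.876129e-05
t = 14978 yr

14978


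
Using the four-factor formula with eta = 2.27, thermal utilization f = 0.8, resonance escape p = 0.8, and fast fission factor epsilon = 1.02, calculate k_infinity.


k_inf = eta * f * p * epsilon
k_inf = 2.27 * 0.8 * 0.8 * 1.02
k_inf = 1.4819

1.4819


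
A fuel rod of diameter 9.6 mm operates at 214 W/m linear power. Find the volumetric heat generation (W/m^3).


r = D / 2 / 1000 = 9.6 / 2 / 1000 = 0.0048 m
q''' = q' / (pi * r^2)
q''' = 214 / (pi * 0.0048^2)
q''' = 2.9565e+06 W/m^3

2.9565e+06


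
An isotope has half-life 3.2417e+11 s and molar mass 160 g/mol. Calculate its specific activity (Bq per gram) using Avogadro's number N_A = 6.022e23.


lambda = ln(2) / t_half = ln(2) / 3.2417e+11 = 2.138221e-12 /s
SA = lambda * N_A / M
SA = 2.138221e-12 * 6.022e23 / 160
SA = 8.0477e+09 Bq/g

8.0477e+09


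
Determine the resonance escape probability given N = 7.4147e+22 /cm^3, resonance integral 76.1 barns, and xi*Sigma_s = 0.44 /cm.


p = exp(-N * I * 1e-24 / (xi*Sigma_s))
p = exp(-7.4147e+22 * 76.1 * 1e-24 / 0.44)
p = 2.6951e-06

2.6951e-06


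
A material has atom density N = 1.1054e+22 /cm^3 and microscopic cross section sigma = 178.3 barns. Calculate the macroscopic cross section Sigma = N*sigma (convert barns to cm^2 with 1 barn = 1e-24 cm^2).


Sigma = N * sigma_barns * 1e-24
Sigma = 1.1054e+22 * 178.3 * 1e-24
Sigma = 1.9709 /cm

1.9709


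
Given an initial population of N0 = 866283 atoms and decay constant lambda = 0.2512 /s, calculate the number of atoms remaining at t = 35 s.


N = N0 * exp(-lambda * t)
N = 866283 * exp(-0.2512 * 35)
N = 131.63

131.63


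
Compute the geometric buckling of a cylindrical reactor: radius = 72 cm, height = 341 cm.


B^2 = (2.405/R)^2 + (pi/H)^2
B^2 = (2.405/72)^2 + (pi/341)^2
B^2 = 0.0012006 /cm^2

0.0012006


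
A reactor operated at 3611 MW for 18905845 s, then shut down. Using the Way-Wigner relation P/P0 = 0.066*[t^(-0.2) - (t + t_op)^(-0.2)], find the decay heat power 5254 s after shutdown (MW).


P/P0 = 0.066 * [t^(-0.2) - (t + t_op)^(-0.2)]
P/P0 = 0.066 * [5254^(-0.2) - (5254 + 18905845)^(-0.2)]
P/P0 = 0.066 * [0.1802611 - 0.03504747] = 0.009584100
P = 3611 * 0.009584100 = 34.608 MW

34.608


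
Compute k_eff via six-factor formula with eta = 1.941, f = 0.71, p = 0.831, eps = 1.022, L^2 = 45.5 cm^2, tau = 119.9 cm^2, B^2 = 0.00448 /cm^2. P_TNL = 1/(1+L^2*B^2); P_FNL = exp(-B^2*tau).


k_inf = eta*f*p*eps = 1.941*0.71*0.831*1.022 = 1.170404
P_TNL = 1/(1 + L^2*B^2) = 1/(1 + 45.5*0.00448) = 0.8306752
P_FNL = exp(-B^2*tau) = exp(-0.00448*119.9) = 0.5844103
k_eff = k_inf * P_TNL * P_FNL = 1.170404 * 0.8306752 * 0.5844103
k_eff = 0.56818

0.56818


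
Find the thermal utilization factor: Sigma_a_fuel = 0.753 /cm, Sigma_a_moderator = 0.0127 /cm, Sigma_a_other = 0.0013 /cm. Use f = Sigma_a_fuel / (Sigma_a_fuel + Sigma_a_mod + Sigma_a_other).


f = Sigma_a_fuel / (Sigma_a_fuel + Sigma_a_mod + Sigma_a_other)
f = 0.753 / (0.753 + 0.0127 + 0.0013)
f = 0.98175

0.98175


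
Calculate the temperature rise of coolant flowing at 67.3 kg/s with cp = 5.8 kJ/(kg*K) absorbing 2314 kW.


dT = Q / (m_dot * cp)
dT = 2314 / (67.3 * 5.8)
dT = 5.9282 C

5.9282


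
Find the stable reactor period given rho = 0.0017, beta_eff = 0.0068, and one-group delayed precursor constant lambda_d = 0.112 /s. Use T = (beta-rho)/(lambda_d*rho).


T = (beta - rho) / (lambda_d * rho)
T = (0.0068 - 0.0017) / (0.112 * 0.0017)
T = 26.786 s

26.786


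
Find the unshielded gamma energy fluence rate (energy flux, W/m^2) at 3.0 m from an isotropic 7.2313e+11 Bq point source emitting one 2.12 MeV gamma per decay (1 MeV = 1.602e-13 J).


psi = A * E * 1.602e-13 / (4*pi*r^2)
psi = 7.2313e+11 * 2.12 * 1.602e-13 / (4*pi*3.0^2)
psi = 0.0021715 W/m^2

0.0021715


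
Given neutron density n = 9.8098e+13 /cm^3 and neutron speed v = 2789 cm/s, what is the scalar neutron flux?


phi = n * v
phi = 9.8098e+13 * 2789
phi = 2.7360e+17 /cm^2/s

2.7360e+17


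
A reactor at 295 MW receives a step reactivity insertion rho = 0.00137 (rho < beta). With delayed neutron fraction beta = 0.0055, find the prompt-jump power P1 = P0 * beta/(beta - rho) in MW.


P1/P0 = beta / (beta - rho)
P1/P0 = 0.0055 / (0.0055 - 0.00137) = 1.331719
P1 = 295 * 1.331719 = 392.86 MW

392.86


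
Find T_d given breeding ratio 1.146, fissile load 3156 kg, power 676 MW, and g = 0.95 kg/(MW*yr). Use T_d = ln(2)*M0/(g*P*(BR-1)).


Breeding gain G = BR - 1 = 1.146 - 1 = 0.146
Fissile production rate = g * P * G = 0.95 * 676 * 0.146 = 93.7612 kg/yr
T_d = ln(2) * M0 / (g * P * G)
T_d = ln(2) * 3156 / 93.7612 = 23.331 yr

23.331


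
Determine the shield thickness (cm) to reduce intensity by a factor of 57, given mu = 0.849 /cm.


x = ln(factor) / mu
x = ln(57) / 0.849
x = 4.7621 cm

4.7621


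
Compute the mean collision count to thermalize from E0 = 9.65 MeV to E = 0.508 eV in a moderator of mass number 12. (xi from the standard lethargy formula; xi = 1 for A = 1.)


xi = 1 + (A-1)^2/(2A)*ln((A-1)/(A+1)) = 0.1577690 (for A = 12)
n = ln(E0/E) / xi
n = ln(9.65e6 / 0.508) / 0.1577690
n = ln(1.899606e+07) / 0.1577690 = 106.23

106.23


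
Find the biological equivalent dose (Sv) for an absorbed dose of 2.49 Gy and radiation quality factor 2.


H = D * Q
H = 2.49 * 2
H = 4.9800 Sv

4.9800


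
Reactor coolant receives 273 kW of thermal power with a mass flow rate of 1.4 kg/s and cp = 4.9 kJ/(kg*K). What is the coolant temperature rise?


dT = Q / (m_dot * cp)
dT = 273 / (1.4 * 4.9)
dT = 39.796 C

39.796


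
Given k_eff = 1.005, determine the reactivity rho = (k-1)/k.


rho = (k_eff - 1) / k_eff
rho = (1.005 - 1) / 1.005
rho = 0.0049751

0.0049751


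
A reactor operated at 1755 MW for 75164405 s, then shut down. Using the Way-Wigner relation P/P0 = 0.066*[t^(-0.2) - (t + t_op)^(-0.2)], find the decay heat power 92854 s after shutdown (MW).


P/P0 = 0.066 * [t^(-0.2) - (t + t_op)^(-0.2)]
P/P0 = 0.066 * [92854^(-0.2) - (92854 + 75164405)^(-0.2)]
P/P0 = 0.066 * [0.1014939 - 0.02658828] = 0.004943771
P = 1755 * 0.004943771 = 8.6763 MW

8.6763


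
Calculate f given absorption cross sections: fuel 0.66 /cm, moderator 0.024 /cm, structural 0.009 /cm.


f = Sigma_a_fuel / (Sigma_a_fuel + Sigma_a_mod + Sigma_a_other)
f = 0.66 / (0.66 + 0.024 + 0.009)
f = 0.95238

0.95238


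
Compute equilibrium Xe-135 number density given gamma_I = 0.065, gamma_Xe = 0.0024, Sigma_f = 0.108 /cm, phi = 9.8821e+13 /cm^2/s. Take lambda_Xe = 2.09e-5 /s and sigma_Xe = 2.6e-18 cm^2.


Xe_eq = (gamma_I + gamma_Xe) * Sigma_f * phi / (lambda_Xe + sigma_Xe * phi)
Numerator = (0.065 + 0.0024) * 0.108 * 9.8821e+13 = 7.193378e+11
Denominator = 2.09e-5 + 2.6e-18 * 9.8821e+13 = 2.778346e-04
Xe_eq = 7.193378e+11 / 2.778346e-04 = 2.5891e+15 /cm^3

2.5891e+15


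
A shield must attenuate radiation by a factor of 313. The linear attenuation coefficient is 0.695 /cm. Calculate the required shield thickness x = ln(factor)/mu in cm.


x = ln(factor) / mu
x = ln(313) / 0.695
x = 8.2679 cm

8.2679


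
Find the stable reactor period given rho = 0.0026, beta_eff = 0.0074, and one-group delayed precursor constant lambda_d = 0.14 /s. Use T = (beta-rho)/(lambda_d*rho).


T = (beta - rho) / (lambda_d * rho)
T = (0.0074 - 0.0026) / (0.14 * 0.0026)
T = 13.187 s

13.187


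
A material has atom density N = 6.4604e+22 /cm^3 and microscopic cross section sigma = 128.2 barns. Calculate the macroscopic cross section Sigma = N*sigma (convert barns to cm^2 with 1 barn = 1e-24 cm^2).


Sigma = N * sigma_barns * 1e-24
Sigma = 6.4604e+22 * 128.2 * 1e-24
Sigma = 8.2822 /cm

8.2822


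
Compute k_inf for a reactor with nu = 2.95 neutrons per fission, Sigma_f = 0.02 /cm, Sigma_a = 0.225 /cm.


k_inf = nu * Sigma_f / Sigma_a
k_inf = 2.95 * 0.02 / 0.225
k_inf = 0.26222

0.26222


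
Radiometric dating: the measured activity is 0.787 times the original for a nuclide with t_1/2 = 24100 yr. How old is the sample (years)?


lambda = ln(2) / t_half = ln(2) / 24100 = 2.876129e-05 /yr
t = -ln(A/A0) / lambda
t = -ln(0.787) / 2.876129e-05
t = 8328.1 yr

8328.1


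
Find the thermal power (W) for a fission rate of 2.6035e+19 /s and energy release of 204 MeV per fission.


P = fission_rate * E_MeV * 1.602e-13
P = 2.6035e+19 * 204 * 1.602e-13
P = 8.5084e+08 W

8.5084e+08


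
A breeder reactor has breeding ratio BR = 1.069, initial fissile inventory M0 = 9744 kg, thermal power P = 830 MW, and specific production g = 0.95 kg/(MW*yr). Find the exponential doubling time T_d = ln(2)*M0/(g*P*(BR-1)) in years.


Breeding gain G = BR - 1 = 1.069 - 1 = 0.069
Fissile production rate = g * P * G = 0.95 * 830 * 0.069 = 54.4065 kg/yr
T_d = ln(2) * M0 / (g * P * G)
T_d = ln(2) * 9744 / 54.4065 = 124.14 yr

124.14


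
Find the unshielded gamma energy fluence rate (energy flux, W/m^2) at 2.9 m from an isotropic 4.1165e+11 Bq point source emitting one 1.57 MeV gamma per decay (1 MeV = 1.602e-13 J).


psi = A * E * 1.602e-13 / (4*pi*r^2)
psi = 4.1165e+11 * 1.57 * 1.602e-13 / (4*pi*2.9^2)
psi = 9.7968e-04 W/m^2

9.7968e-04


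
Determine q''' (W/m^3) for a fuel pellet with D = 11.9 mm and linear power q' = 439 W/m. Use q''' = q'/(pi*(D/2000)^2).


r = D / 2 / 1000 = 11.9 / 2 / 1000 = 0.00595 m
q''' = q' / (pi * r^2)
q''' = 439 / (pi * 0.00595^2)
q''' = 3.9471e+06 W/m^3

3.9471e+06


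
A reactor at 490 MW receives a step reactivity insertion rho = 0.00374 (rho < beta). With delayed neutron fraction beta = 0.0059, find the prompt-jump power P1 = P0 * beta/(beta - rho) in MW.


P1/P0 = beta / (beta - rho)
P1/P0 = 0.0059 / (0.0059 - 0.00374) = 2.731481
P1 = 490 * 2.731481 = 1338.4 MW

1338.4


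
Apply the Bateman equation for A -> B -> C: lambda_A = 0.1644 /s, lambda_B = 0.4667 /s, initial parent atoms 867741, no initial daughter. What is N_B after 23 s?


N_B(t) = lambda_A * N_A0 / (lambda_B - lambda_A) * [exp(-lambda_A*t) - exp(-lambda_B*t)]
exp(-0.1644*23) = 0.02279532; exp(-0.4667*23) = 2.178912e-05
N_B = 0.1644 * 867741 / (0.4667 - 0.1644) * (0.02279532 - 2.178912e-05)
N_B = 10747

10747


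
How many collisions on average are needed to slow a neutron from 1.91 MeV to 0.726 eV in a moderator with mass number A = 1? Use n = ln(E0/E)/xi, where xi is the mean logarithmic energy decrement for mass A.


xi = 1 + (A-1)^2/(2A)*ln((A-1)/(A+1)) = 1 (for A = 1)
n = ln(E0/E) / xi
n = ln(1.91e6 / 0.726) / 1
n = ln(2.630854e+06) / 1 = 14.783

14.783


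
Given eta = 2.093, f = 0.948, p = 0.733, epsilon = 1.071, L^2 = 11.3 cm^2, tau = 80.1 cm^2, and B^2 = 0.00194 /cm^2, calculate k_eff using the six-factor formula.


k_inf = eta*f*p*eps = 2.093*0.948*0.733*1.071 = 1.557654
P_TNL = 1/(1 + L^2*B^2) = 1/(1 + 11.3*0.00194) = 0.9785483
P_FNL = exp(-B^2*tau) = exp(-0.00194*80.1) = 0.8560778
k_eff = k_inf * P_TNL * P_FNL = 1.557654 * 0.9785483 * 0.8560778
k_eff = 1.3049

1.3049


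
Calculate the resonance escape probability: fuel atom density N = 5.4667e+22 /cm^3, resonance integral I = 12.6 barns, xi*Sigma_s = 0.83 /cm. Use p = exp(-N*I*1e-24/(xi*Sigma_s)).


p = exp(-N * I * 1e-24 / (xi*Sigma_s))
p = exp(-5.4667e+22 * 12.6 * 1e-24 / 0.83)
p = 0.43610

0.43610


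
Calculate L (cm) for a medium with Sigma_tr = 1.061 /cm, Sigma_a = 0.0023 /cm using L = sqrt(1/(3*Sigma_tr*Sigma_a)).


D = 1 / (3 * Sigma_tr) = 1 / (3 * 1.061) = 0.3141690 cm
L = sqrt(D / Sigma_a)
L = sqrt(0.3141690 / 0.0023)
L = 11.687 cm

11.687


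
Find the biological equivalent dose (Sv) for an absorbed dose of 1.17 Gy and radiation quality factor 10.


H = D * Q
H = 1.17 * 10
H = 11.700 Sv

11.700


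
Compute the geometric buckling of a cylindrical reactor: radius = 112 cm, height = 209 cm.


B^2 = (2.405/R)^2 + (pi/H)^2
B^2 = (2.405/112)^2 + (pi/209)^2
B^2 = 6.8705e-04 /cm^2

6.8705e-04


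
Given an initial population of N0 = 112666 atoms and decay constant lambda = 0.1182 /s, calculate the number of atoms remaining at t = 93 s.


N = N0 * exp(-lambda * t)
N = 112666 * exp(-0.1182 * 93)
N = 1.8957

1.8957


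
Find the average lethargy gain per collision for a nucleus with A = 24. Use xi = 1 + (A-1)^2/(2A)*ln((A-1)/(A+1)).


xi = 1 + (A-1)^2/(2A) * ln((A-1)/(A+1))
xi = 1 + (24-1)^2/(2*24) * ln((24-1)/(24 +1))
xi = 0.081065

0.081065


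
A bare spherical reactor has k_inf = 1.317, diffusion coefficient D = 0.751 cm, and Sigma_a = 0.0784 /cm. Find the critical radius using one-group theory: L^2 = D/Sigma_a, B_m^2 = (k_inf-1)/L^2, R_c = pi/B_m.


L^2 = D / Sigma_a = 0.751 / 0.0784 = 9.579082 cm^2
B_m^2 = (k_inf - 1) / L^2 = (1.317 - 1) / 9.579082 = 0.03309294 /cm^2
For a bare sphere: B_g = pi/R, so R_c = pi / sqrt(B_m^2)
R_c = pi / sqrt(0.03309294) = 17.270 cm

17.270


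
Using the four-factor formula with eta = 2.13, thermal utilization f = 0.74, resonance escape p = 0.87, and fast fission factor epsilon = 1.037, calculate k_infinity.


k_inf = eta * f * p * epsilon
k_inf = 2.13 * 0.74 * 0.87 * 1.037
k_inf = 1.4220

1.4220


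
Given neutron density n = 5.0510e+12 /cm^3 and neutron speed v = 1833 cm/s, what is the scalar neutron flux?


phi = n * v
phi = 5.0510e+12 * 1833
phi = 9.2585e+15 /cm^2/s

9.2585e+15


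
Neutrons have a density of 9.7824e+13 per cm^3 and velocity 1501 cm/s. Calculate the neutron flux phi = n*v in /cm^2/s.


phi = n * v
phi = 9.7824e+13 * 1501
phi = 1.4683e+17 /cm^2/s

1.4683e+17


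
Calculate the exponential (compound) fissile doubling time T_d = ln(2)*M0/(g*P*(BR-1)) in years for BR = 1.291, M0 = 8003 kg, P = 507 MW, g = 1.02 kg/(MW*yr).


Breeding gain G = BR - 1 = 1.291 - 1 = 0.291
Fissile production rate = g * P * G = 1.02 * 507 * 0.291 = 150.48774 kg/yr
T_d = ln(2) * M0 / (g * P * G)
T_d = ln(2) * 8003 / 150.48774 = 36.862 yr

36.862


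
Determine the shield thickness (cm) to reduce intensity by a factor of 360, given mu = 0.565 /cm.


x = ln(factor) / mu
x = ln(360) / 0.565
x = 10.418 cm

10.418


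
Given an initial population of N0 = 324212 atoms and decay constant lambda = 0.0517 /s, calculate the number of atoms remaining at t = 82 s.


N = N0 * exp(-lambda * t)
N = 324212 * exp(-0.0517 * 82)
N = 4673.9

4673.9


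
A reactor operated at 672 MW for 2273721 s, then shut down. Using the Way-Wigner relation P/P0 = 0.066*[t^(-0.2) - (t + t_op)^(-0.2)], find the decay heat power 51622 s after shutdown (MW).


P/P0 = 0.066 * [t^(-0.2) - (t + t_op)^(-0.2)]
P/P0 = 0.066 * [51622^(-0.2) - (51622 + 2273721)^(-0.2)]
P/P0 = 0.066 * [0.1141387 - 0.05329698] = 0.004015554
P = 672 * 0.004015554 = 2.6985 MW

2.6985


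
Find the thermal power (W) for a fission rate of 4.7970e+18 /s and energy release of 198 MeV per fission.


P = fission_rate * E_MeV * 1.602e-13
P = 4.7970e+18 * 198 * 1.602e-13
P = 1.5216e+08 W

1.5216e+08


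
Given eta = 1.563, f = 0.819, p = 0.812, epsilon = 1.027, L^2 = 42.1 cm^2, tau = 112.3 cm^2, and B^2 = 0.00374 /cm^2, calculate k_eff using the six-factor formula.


k_inf = eta*f*p*eps = 1.563*0.819*0.812*1.027 = 1.067504
P_TNL = 1/(1 + L^2*B^2) = 1/(1 + 42.1*0.00374) = 0.8639652
P_FNL = exp(-B^2*tau) = exp(-0.00374*112.3) = 0.6570455
k_eff = k_inf * P_TNL * P_FNL = 1.067504 * 0.8639652 * 0.6570455
k_eff = 0.60598

0.60598


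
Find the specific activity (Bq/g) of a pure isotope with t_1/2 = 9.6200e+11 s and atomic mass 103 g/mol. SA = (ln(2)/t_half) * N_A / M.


lambda = ln(2) / t_half = ln(2) / 9.6200e+11 = 7.205272e-13 /s
SA = lambda * N_A / M
SA = 7.205272e-13 * 6.022e23 / 103
SA = 4.2126e+09 Bq/g

4.2126e+09


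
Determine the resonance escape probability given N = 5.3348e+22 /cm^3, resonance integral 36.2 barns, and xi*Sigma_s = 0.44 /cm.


p = exp(-N * I * 1e-24 / (xi*Sigma_s))
p = exp(-5.3348e+22 * 36.2 * 1e-24 / 0.44)
p = 0.012412

0.012412


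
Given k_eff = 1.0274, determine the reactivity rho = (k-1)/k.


rho = (k_eff - 1) / k_eff
rho = (1.0274 - 1) / 1.0274
rho = 0.026669

0.026669


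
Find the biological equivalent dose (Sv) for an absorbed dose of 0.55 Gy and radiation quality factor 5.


H = D * Q
H = 0.55 * 5
H = 2.7500 Sv

2.7500


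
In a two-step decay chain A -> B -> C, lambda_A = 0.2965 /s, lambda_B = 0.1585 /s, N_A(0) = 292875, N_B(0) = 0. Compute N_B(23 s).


N_B(t) = lambda_A * N_A0 / (lambda_B - lambda_A) * [exp(-lambda_A*t) - exp(-lambda_B*t)]
exp(-0.2965*23) = 0.001092267; exp(-0.1585*23) = 0.02610835
N_B = 0.2965 * 292875 / (0.1585 - 0.2965) * (0.001092267 - 0.02610835)
N_B = 15742

15742


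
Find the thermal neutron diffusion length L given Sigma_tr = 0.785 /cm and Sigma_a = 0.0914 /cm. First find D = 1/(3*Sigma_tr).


D = 1 / (3 * Sigma_tr) = 1 / (3 * 0.785) = 0.4246285 cm
L = sqrt(D / Sigma_a)
L = sqrt(0.4246285 / 0.0914)
L = 2.1554 cm

2.1554


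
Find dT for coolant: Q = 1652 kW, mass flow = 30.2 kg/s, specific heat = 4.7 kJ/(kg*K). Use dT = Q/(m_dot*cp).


dT = Q / (m_dot * cp)
dT = 1652 / (30.2 * 4.7)
dT = 11.639 C

11.639


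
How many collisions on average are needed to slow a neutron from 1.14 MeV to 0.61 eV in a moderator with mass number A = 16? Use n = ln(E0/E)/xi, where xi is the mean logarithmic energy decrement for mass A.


xi = 1 + (A-1)^2/(2A)*ln((A-1)/(A+1)) = 0.1199467 (for A = 16)
n = ln(E0/E) / xi
n = ln(1.14e6 / 0.61) / 0.1199467
n = ln(1.868852e+06) / 0.1199467 = 120.39

120.39


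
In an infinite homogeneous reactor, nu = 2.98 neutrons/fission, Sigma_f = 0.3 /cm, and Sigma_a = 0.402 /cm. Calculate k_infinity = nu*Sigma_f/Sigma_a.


k_inf = nu * Sigma_f / Sigma_a
k_inf = 2.98 * 0.3 / 0.402
k_inf = 2.2239

2.2239


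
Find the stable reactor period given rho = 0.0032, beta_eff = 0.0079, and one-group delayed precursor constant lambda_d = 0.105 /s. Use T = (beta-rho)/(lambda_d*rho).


T = (beta - rho) / (lambda_d * rho)
T = (0.0079 - 0.0032) / (0.105 * 0.0032)
T = 13.988 s

13.988


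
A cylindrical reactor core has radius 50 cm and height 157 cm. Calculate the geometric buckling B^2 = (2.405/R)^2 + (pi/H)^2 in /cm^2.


B^2 = (2.405/R)^2 + (pi/H)^2
B^2 = (2.405/50)^2 + (pi/157)^2
B^2 = 0.0027140 /cm^2

0.0027140


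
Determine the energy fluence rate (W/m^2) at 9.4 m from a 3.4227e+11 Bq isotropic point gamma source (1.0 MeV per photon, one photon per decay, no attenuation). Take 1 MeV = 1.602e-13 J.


psi = A * E * 1.602e-13 / (4*pi*r^2)
psi = 3.4227e+11 * 1.0 * 1.602e-13 / (4*pi*9.4^2)
psi = 4.9382e-05 W/m^2

4.9382e-05


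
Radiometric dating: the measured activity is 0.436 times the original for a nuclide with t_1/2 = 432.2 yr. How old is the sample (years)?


lambda = ln(2) / t_half = ln(2) / 432.2 = 0.001603765 /yr
t = -ln(A/A0) / lambda
t = -ln(0.436) / 0.001603765
t = 517.60 yr

517.60


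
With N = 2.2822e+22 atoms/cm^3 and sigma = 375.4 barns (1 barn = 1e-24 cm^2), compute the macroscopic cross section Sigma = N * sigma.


Sigma = N * sigma_barns * 1e-24
Sigma = 2.2822e+22 * 375.4 * 1e-24
Sigma = 8.5674 /cm

8.5674


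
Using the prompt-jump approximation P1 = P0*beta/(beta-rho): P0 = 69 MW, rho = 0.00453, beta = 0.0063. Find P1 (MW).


P1/P0 = beta / (beta - rho)
P1/P0 = 0.0063 / (0.0063 - 0.00453) = 3.559322
P1 = 69 * 3.559322 = 245.59 MW

245.59


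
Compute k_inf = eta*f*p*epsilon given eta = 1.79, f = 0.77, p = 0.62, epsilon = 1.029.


k_inf = eta * f * p * epsilon
k_inf = 1.79 * 0.77 * 0.62 * 1.029
k_inf = 0.87933

0.87933


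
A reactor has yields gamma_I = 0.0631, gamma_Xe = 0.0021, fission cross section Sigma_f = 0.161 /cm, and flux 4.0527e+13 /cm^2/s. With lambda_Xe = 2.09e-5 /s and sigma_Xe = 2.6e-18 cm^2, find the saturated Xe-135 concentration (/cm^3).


Xe_eq = (gamma_I + gamma_Xe) * Sigma_f * phi / (lambda_Xe + sigma_Xe * phi)
Numerator = (0.0631 + 0.0021) * 0.161 * 4.0527e+13 = 4.254200e+11
Denominator = 2.09e-5 + 2.6e-18 * 4.0527e+13 = 1.262702e-04
Xe_eq = 4.254200e+11 / 1.262702e-04 = 3.3691e+15 /cm^3

3.3691e+15


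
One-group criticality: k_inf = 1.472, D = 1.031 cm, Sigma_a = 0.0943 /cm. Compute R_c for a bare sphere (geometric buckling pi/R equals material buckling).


L^2 = D / Sigma_a = 1.031 / 0.0943 = 10.93319 cm^2
B_m^2 = (k_inf - 1) / L^2 = (1.472 - 1) / 10.93319 = 0.04317130 /cm^2
For a bare sphere: B_g = pi/R, so R_c = pi / sqrt(B_m^2)
R_c = pi / sqrt(0.04317130) = 15.120 cm

15.120


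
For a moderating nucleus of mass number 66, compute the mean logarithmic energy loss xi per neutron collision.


xi = 1 + (A-1)^2/(2A) * ln((A-1)/(A+1))
xi = 1 + (66-1)^2/(2*66) * ln((66-1)/(66 +1))
xi = 0.029999

0.029999


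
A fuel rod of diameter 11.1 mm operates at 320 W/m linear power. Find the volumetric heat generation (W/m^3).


r = D / 2 / 1000 = 11.1 / 2 / 1000 = 0.00555 m
q''' = q' / (pi * r^2)
q''' = 320 / (pi * 0.00555^2)
q''' = 3.3068e+06 W/m^3

3.3068e+06


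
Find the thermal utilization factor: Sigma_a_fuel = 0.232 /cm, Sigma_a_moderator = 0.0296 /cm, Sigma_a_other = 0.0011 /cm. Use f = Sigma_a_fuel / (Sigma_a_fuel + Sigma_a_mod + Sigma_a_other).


f = Sigma_a_fuel / (Sigma_a_fuel + Sigma_a_mod + Sigma_a_other)
f = 0.232 / (0.232 + 0.0296 + 0.0011)
f = 0.88314

0.88314


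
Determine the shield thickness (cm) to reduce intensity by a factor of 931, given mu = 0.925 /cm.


x = ln(factor) / mu
x = ln(931) / 0.925
x = 7.3906 cm

7.3906


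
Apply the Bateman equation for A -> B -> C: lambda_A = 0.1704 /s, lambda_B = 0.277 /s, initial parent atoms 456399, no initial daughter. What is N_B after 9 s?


N_B(t) = lambda_A * N_A0 / (lambda_B - lambda_A) * [exp(-lambda_A*t) - exp(-lambda_B*t)]
exp(-0.1704*9) = 0.2157575; exp(-0.277*9) = 0.08266161
N_B = 0.1704 * 456399 / (0.277 - 0.1704) * (0.2157575 - 0.08266161)
N_B = 97101

97101


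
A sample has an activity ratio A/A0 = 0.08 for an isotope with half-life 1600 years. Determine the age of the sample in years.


lambda = ln(2) / t_half = ln(2) / 1600 = 4.332170e-04 /yr
t = -ln(A/A0) / lambda
t = -ln(0.08) / 4.332170e-04
t = 5830.2 yr

5830.2


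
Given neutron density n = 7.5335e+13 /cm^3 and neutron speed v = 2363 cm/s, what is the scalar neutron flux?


phi = n * v
phi = 7.5335e+13 * 2363
phi = 1.7802e+17 /cm^2/s

1.7802e+17


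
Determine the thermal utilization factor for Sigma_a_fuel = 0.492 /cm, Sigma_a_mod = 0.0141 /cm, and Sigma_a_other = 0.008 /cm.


f = Sigma_a_fuel / (Sigma_a_fuel + Sigma_a_mod + Sigma_a_other)
f = 0.492 / (0.492 + 0.0141 + 0.008)
f = 0.95701

0.95701


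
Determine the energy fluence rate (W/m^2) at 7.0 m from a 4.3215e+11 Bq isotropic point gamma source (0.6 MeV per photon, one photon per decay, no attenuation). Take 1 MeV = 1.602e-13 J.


psi = A * E * 1.602e-13 / (4*pi*r^2)
psi = 4.3215e+11 * 0.6 * 1.602e-13 / (4*pi*7.0^2)
psi = 6.7459e-05 W/m^2

6.7459e-05


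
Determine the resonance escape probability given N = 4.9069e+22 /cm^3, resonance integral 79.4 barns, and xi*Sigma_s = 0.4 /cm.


p = exp(-N * I * 1e-24 / (xi*Sigma_s))
p = exp(-4.9069e+22 * 79.4 * 1e-24 / 0.4)
p = 5.8869e-05

5.8869e-05


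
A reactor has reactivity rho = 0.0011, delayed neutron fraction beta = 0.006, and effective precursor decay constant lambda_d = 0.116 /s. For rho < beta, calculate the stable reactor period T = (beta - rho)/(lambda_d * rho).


T = (beta - rho) / (lambda_d * rho)
T = (0.006 - 0.0011) / (0.116 * 0.0011)
T = 38.401 s

38.401


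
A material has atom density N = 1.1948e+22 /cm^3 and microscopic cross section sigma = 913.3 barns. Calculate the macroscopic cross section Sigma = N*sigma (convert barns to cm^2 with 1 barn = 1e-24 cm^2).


Sigma = N * sigma_barns * 1e-24
Sigma = 1.1948e+22 * 913.3 * 1e-24
Sigma = 10.912 /cm

10.912


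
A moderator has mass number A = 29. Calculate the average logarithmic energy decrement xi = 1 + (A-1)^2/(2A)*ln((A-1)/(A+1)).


xi = 1 + (A-1)^2/(2A) * ln((A-1)/(A+1))
xi = 1 + (29-1)^2/(2*29) * ln((29-1)/(29 +1))
xi = 0.067407

0.067407


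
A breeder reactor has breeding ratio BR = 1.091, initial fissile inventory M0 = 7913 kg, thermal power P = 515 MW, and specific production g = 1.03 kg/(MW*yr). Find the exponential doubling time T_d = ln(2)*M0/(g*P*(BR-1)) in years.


Breeding gain G = BR - 1 = 1.091 - 1 = 0.091
Fissile production rate = g * P * G = 1.03 * 515 * 0.091 = 48.27095 kg/yr
T_d = ln(2) * M0 / (g * P * G)
T_d = ln(2) * 7913 / 48.27095 = 113.63 yr

113.63


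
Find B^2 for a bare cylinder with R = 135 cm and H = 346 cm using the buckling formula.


B^2 = (2.405/R)^2 + (pi/H)^2
B^2 = (2.405/135)^2 + (pi/346)^2
B^2 = 3.9981e-04 /cm^2

3.9981e-04


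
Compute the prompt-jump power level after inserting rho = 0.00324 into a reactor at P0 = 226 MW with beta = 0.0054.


P1/P0 = beta / (beta - rho)
P1/P0 = 0.0054 / (0.0054 - 0.00324) = 2.500000
P1 = 226 * 2.500000 = 565.00 MW

565.00


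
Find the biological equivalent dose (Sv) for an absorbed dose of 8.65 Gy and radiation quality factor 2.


H = D * Q
H = 8.65 * 2
H = 17.300 Sv

17.300


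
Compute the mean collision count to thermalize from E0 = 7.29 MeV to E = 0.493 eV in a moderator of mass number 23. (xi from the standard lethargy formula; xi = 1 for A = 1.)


xi = 1 + (A-1)^2/(2A)*ln((A-1)/(A+1)) = 0.08448899 (for A = 23)
n = ln(E0/E) / xi
n = ln(7.29e6 / 0.493) / 0.08448899
n = ln(1.478702e+07) / 0.08448899 = 195.40

195.40


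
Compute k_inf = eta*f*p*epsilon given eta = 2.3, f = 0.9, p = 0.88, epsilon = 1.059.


k_inf = eta * f * p * epsilon
k_inf = 2.3 * 0.9 * 0.88 * 1.059
k_inf = 1.9291

1.9291


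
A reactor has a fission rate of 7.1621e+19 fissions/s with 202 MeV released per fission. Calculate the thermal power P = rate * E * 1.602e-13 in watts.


P = fission_rate * E_MeV * 1.602e-13
P = 7.1621e+19 * 202 * 1.602e-13
P = 2.3177e+09 W

2.3177e+09


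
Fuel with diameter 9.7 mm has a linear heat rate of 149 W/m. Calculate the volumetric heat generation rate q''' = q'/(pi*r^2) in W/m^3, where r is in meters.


r = D / 2 / 1000 = 9.7 / 2 / 1000 = 0.00485 m
q''' = q' / (pi * r^2)
q''' = 149 / (pi * 0.00485^2)
q''' = 2.0163e+06 W/m^3

2.0163e+06


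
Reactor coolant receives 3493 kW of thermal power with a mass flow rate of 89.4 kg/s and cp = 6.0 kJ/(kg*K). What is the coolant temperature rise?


dT = Q / (m_dot * cp)
dT = 3493 / (89.4 * 6.0)
dT = 6.5119 C

6.5119


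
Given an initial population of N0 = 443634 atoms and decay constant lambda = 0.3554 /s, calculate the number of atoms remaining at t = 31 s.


N = N0 * exp(-lambda * t)
N = 443634 * exp(-0.3554 * 31)
N = 7.2816

7.2816


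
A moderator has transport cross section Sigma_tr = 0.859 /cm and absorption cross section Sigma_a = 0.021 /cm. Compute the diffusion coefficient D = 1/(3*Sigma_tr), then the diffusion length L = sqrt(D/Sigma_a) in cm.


D = 1 / (3 * Sigma_tr) = 1 / (3 * 0.859) = 0.3880481 cm
L = sqrt(D / Sigma_a)
L = sqrt(0.3880481 / 0.021)
L = 4.2987 cm

4.2987


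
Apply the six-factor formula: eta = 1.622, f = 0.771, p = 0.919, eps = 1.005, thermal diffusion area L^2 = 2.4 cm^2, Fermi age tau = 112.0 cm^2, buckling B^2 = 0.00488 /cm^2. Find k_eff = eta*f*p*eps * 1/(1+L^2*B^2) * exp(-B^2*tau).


k_inf = eta*f*p*eps = 1.622*0.771*0.919*1.005 = 1.155013
P_TNL = 1/(1 + L^2*B^2) = 1/(1 + 2.4*0.00488) = 0.9884236
P_FNL = exp(-B^2*tau) = exp(-0.00488*112.0) = 0.5789379
k_eff = k_inf * P_TNL * P_FNL = 1.155013 * 0.9884236 * 0.5789379
k_eff = 0.66094

0.66094


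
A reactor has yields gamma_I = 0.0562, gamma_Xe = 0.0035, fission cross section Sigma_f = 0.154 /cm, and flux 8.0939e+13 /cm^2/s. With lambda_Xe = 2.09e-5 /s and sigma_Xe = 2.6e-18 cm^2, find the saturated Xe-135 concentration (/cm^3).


Xe_eq = (gamma_I + gamma_Xe) * Sigma_f * phi / (lambda_Xe + sigma_Xe * phi)
Numerator = (0.0562 + 0.0035) * 0.154 * 8.0939e+13 = 7.441370e+11
Denominator = 2.09e-5 + 2.6e-18 * 8.0939e+13 = 2.313414e-04
Xe_eq = 7.441370e+11 / 2.313414e-04 = 3.2166e+15 /cm^3

3.2166e+15


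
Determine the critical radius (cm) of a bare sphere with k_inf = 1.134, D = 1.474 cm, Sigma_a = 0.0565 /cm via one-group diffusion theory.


L^2 = D / Sigma_a = 1.474 / 0.0565 = 26.08850 cm^2
B_m^2 = (k_inf - 1) / L^2 = (1.134 - 1) / 26.08850 = 0.005136363 /cm^2
For a bare sphere: B_g = pi/R, so R_c = pi / sqrt(B_m^2)
R_c = pi / sqrt(0.005136363) = 43.835 cm

43.835


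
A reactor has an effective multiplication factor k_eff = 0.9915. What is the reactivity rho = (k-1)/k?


rho = (k_eff - 1) / k_eff
rho = (0.9915 - 1) / 0.9915
rho = -0.0085729

-0.0085729


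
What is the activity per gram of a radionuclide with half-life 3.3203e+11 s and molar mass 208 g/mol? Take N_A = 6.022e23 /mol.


lambda = ln(2) / t_half = ln(2) / 3.3203e+11 = 2.087604e-12 /s
SA = lambda * N_A / M
SA = 2.087604e-12 * 6.022e23 / 208
SA = 6.0440e+09 Bq/g

6.0440e+09


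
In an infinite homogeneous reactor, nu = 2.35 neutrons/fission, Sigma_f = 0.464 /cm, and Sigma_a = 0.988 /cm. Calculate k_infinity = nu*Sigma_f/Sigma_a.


k_inf = nu * Sigma_f / Sigma_a
k_inf = 2.35 * 0.464 / 0.988
k_inf = 1.1036

1.1036
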